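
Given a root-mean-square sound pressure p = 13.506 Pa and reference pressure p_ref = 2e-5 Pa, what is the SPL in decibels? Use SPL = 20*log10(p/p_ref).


p / p_ref = 13.506 / 2e-5 = 675300
SPL = 20 * log10(675300) = 116.59 dB


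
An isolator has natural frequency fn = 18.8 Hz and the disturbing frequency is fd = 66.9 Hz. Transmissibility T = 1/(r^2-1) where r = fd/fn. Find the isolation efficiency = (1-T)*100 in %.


r = 66.9 / 18.8 = 3.55851
r^2 - 1 = 3.55851^2 - 1 = 11.663
T = 1/11.663 = 0.0857412
Efficiency = (1 - 0.0857412)*100 = 91.426 %


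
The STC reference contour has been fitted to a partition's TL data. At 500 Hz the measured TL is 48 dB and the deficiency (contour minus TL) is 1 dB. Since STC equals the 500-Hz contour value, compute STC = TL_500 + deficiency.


By ASTM E413, STC = value of the fitted reference contour at 500 Hz.
Contour value at 500 Hz = TL_500 + deficiency = 48 + 1 = 49
STC = 49


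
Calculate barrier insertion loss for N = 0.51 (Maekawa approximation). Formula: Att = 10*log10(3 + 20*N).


3 + 20*N = 3 + 20*0.51 = 13.2
Att = 10*log10(13.2) = 11.206 dB


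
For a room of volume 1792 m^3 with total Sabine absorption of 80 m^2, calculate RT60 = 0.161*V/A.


RT60 = 0.161 * 1792 / 80 = 3.6064 s


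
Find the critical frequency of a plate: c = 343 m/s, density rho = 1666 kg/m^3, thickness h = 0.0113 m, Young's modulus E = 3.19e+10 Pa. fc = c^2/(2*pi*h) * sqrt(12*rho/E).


12*rho/E = 12*1666/3.19e+10 = 6.26708e-07
sqrt(12*rho/E) = sqrt(6.26708e-07) = 0.000791649
c^2/(2*pi*h) = 343^2/(2*pi*0.0113) = 1.65703e+06
fc = 1.65703e+06 * 0.000791649 = 1311.8 Hz


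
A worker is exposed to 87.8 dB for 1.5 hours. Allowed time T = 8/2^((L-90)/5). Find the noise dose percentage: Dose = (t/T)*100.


T_allowed = 8 / 2^((87.8 - 90)/5) = 10.8528 hr
Dose = 1.5 / 10.8528 * 100 = 13.821 %


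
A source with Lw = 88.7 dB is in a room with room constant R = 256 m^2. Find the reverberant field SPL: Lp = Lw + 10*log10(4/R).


4/R = 4/256 = 0.015625
Lp = 88.7 + 10*log10(0.015625) = 70.638 dB


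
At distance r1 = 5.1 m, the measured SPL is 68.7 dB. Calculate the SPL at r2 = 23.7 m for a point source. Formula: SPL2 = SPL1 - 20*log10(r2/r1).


r2/r1 = 23.7/5.1 = 4.64706
Correction = 20*log10(4.64706) = 13.3436 dB
SPL2 = 68.7 - 13.3436 = 55.356 dB


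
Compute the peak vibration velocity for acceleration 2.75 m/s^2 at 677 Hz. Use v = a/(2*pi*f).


omega = 2*pi*f = 2*pi*677 = 4253.72 rad/s
v = a / omega = 2.75 / 4253.72 = 0.00064649 m/s


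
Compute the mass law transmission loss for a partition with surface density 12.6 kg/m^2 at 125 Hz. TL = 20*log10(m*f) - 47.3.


m * f = 12.6 * 125 = 1575
20*log10(1575) = 63.9456 dB
TL = 63.9456 - 47.3 = 16.646 dB


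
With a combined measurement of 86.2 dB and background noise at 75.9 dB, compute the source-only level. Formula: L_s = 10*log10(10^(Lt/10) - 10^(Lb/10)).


10^(86.2/10) = 4.16869e+08
10^(75.9/10) = 3.89045e+07
Difference = 4.16869e+08 - 3.89045e+07 = 3.77964e+08
L_source = 10*log10(3.77964e+08) = 85.775 dB


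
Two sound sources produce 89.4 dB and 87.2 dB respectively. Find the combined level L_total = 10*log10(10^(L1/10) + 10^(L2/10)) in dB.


10^(89.4/10) = 8.70964e+08
10^(87.2/10) = 5.24807e+08
Sum = 8.70964e+08 + 5.24807e+08 = 1.39577e+09
L_total = 10*log10(1.39577e+09) = 91.448 dB


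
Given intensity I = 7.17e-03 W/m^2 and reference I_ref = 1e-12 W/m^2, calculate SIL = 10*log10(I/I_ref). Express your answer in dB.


I / I_ref = 7.17e-03 / 1e-12 = 7.17e+09
SIL = 10 * log10(7.17e+09) = 98.555 dB


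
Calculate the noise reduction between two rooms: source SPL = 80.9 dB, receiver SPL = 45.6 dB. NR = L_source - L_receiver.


NR = L_source - L_receiver (difference between source and receiving room levels)
NR = 80.9 - 45.6 = 35.3 dB


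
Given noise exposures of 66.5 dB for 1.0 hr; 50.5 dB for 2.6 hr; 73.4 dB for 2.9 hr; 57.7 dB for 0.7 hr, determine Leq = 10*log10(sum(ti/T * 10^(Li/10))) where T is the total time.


T_total = 1.0 + 2.6 + 2.9 + 0.7 = 7.2 hr
(1.0/7.2) * 10^(66.5/10) = 620394
(2.6/7.2) * 10^(50.5/10) = 40517.3
(2.9/7.2) * 10^(73.4/10) = 8.81182e+06
(0.7/7.2) * 10^(57.7/10) = 57248.7
Sum = 620394 + 40517.3 + 8.81182e+06 + 57248.7 = 9.52998e+06
Leq = 10*log10(9.52998e+06) = 69.791 dB


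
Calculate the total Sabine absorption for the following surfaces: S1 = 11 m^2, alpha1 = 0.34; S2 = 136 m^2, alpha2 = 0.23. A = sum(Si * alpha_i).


11 * 0.34 = 3.74
136 * 0.23 = 31.28
A_total = 3.74 + 31.28 = 35.02 m^2


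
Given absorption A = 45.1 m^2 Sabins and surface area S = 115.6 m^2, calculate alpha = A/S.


Absorption coefficient = absorbed power / incident power
alpha = A / S = 45.1 / 115.6 = 0.39014


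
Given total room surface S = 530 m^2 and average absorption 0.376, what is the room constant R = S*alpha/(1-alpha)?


R = 530 * 0.376 / (1 - 0.376) = 319.36 m^2


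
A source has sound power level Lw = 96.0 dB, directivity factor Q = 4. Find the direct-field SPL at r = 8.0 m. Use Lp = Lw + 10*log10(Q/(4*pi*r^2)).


4*pi*r^2 = 4*pi*8.0^2 = 804.248 m^2
Q / (4*pi*r^2) = 4 / 804.248 = 0.00497359
Lp = 96.0 + 10*log10(0.00497359) = 72.967 dB


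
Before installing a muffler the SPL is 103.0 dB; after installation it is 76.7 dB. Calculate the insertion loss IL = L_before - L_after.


Insertion loss = SPL without muffler - SPL with muffler
IL = 103.0 - 76.7 = 26.3 dB


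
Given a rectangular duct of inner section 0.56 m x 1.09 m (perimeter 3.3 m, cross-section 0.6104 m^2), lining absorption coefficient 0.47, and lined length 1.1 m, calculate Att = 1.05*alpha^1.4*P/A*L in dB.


alpha^1.4 = 0.47^1.4 = 0.347486
Attenuation rate = 1.05 * alpha^1.4 * P / A
= 1.05 * 0.347486 * 3.3 / 0.6104 = 1.97254 dB/m
Total Att = 1.97254 * 1.1 = 2.1698 dB


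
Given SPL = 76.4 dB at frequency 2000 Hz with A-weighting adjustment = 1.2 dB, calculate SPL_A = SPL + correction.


A-weighting table: 2000 Hz -> 1.2 dB correction
SPL_A = SPL + correction = 76.4 + (1.2) = 77.6 dBA


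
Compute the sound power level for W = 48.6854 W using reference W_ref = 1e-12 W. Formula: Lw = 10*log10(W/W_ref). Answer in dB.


W / W_ref = 48.6854 / 1e-12 = 4.86854e+13
Lw = 10 * log10(4.86854e+13) = 136.87 dB


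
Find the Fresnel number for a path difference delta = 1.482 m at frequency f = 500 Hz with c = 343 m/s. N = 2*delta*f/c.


N = 2*delta*f/c = 2*delta/lambda, where lambda = c/f
lambda = 343 / 500 = 0.686 m
N = 2 * 1.482 / 0.686 = 4.3207


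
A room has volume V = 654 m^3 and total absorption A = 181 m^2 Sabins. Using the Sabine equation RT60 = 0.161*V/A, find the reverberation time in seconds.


RT60 = 0.161 * 654 / 181 = 0.58173 s


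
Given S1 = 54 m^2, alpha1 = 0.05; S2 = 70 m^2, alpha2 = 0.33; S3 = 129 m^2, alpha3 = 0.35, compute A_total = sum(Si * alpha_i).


54 * 0.05 = 2.7
70 * 0.33 = 23.1
129 * 0.35 = 45.15
A_total = 2.7 + 23.1 + 45.15 = 70.95 m^2


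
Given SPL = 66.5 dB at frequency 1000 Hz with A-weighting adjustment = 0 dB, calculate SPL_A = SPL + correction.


A-weighting table: 1000 Hz -> 0 dB correction
SPL_A = SPL + correction = 66.5 + (0) = 66.5 dBA


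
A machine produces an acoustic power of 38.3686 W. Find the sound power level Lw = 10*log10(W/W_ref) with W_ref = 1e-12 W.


W / W_ref = 38.3686 / 1e-12 = 3.83686e+13
Lw = 10 * log10(3.83686e+13) = 135.84 dB


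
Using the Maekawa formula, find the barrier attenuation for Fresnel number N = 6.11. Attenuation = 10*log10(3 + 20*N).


3 + 20*N = 3 + 20*6.11 = 125.2
Att = 10*log10(125.2) = 20.976 dB


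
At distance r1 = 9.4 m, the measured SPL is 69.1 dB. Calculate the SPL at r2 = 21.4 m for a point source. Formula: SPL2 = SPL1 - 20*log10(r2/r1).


r2/r1 = 21.4/9.4 = 2.2766
Correction = 20*log10(2.2766) = 7.14573 dB
SPL2 = 69.1 - 7.14573 = 61.954 dB


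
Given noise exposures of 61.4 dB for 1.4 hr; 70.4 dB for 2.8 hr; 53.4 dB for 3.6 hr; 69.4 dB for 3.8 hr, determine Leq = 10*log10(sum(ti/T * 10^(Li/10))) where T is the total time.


T_total = 1.4 + 2.8 + 3.6 + 3.8 = 11.6 hr
(1.4/11.6) * 10^(61.4/10) = 166598
(2.8/11.6) * 10^(70.4/10) = 2.64667e+06
(3.6/11.6) * 10^(53.4/10) = 67896.1
(3.8/11.6) * 10^(69.4/10) = 2.85316e+06
Sum = 166598 + 2.64667e+06 + 67896.1 + 2.85316e+06 = 5.73432e+06
Leq = 10*log10(5.73432e+06) = 67.585 dB


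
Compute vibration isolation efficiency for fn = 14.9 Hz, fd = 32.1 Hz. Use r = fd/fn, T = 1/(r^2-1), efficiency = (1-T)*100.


r = 32.1 / 14.9 = 2.15436
r^2 - 1 = 2.15436^2 - 1 = 3.64127
T = 1/3.64127 = 0.274629
Efficiency = (1 - 0.274629)*100 = 72.537 %


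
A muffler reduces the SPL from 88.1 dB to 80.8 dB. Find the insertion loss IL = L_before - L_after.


Insertion loss = SPL without muffler - SPL with muffler
IL = 88.1 - 80.8 = 7.3 dB


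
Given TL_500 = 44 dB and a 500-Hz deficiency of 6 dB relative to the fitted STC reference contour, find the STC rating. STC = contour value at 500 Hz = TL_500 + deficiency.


By ASTM E413, STC = value of the fitted reference contour at 500 Hz.
Contour value at 500 Hz = TL_500 + deficiency = 44 + 6 = 50
STC = 50


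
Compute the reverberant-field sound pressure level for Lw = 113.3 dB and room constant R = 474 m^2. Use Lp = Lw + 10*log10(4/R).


4/R = 4/474 = 0.00843882
Lp = 113.3 + 10*log10(0.00843882) = 92.563 dB


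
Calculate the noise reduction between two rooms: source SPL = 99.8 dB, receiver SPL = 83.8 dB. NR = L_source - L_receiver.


NR = L_source - L_receiver (difference between source and receiving room levels)
NR = 99.8 - 83.8 = 16 dB


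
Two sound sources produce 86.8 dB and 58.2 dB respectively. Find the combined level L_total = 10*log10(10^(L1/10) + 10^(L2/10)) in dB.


10^(86.8/10) = 4.7863e+08
10^(58.2/10) = 660693
Sum = 4.7863e+08 + 660693 = 4.79291e+08
L_total = 10*log10(4.79291e+08) = 86.806 dB


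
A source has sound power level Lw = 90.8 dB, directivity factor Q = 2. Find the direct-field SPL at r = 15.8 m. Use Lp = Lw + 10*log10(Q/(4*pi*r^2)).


4*pi*r^2 = 4*pi*15.8^2 = 3137.07 m^2
Q / (4*pi*r^2) = 2 / 3137.07 = 0.000637538
Lp = 90.8 + 10*log10(0.000637538) = 58.845 dB


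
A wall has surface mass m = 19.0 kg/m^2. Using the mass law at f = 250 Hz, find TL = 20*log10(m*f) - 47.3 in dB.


m * f = 19.0 * 250 = 4750
20*log10(4750) = 73.5339 dB
TL = 73.5339 - 47.3 = 26.234 dB


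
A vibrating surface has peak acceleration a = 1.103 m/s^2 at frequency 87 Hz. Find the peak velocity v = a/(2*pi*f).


omega = 2*pi*f = 2*pi*87 = 546.637 rad/s
v = a / omega = 1.103 / 546.637 = 0.0020178 m/s


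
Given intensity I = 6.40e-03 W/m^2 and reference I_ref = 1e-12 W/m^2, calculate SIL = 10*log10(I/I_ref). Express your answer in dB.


I / I_ref = 6.40e-03 / 1e-12 = 6.4e+09
SIL = 10 * log10(6.4e+09) = 98.062 dB


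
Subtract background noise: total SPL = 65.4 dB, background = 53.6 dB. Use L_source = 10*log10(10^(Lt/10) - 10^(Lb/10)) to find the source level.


10^(65.4/10) = 3.46737e+06
10^(53.6/10) = 229087
Difference = 3.46737e+06 - 229087 = 3.23828e+06
L_source = 10*log10(3.23828e+06) = 65.103 dB


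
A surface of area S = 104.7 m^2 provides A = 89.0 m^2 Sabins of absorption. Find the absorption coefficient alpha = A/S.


Absorption coefficient = absorbed power / incident power
alpha = A / S = 89.0 / 104.7 = 0.85005


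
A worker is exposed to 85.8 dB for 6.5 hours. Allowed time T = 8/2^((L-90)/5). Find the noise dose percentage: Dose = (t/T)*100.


T_allowed = 8 / 2^((85.8 - 90)/5) = 14.3204 hr
Dose = 6.5 / 14.3204 * 100 = 45.39 %


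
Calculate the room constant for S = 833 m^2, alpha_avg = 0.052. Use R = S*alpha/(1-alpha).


R = 833 * 0.052 / (1 - 0.052) = 45.692 m^2


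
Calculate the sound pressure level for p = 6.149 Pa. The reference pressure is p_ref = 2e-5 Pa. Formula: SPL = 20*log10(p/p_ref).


p / p_ref = 6.149 / 2e-5 = 307450
SPL = 20 * log10(307450) = 109.76 dB


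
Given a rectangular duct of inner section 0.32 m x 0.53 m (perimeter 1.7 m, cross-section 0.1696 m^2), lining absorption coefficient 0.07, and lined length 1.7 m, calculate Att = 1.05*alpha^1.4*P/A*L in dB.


alpha^1.4 = 0.07^1.4 = 0.0241622
Attenuation rate = 1.05 * alpha^1.4 * P / A
= 1.05 * 0.0241622 * 1.7 / 0.1696 = 0.254301 dB/m
Total Att = 0.254301 * 1.7 = 0.43231 dB


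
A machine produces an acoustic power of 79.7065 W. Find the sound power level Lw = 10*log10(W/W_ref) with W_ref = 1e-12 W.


W / W_ref = 79.7065 / 1e-12 = 7.97065e+13
Lw = 10 * log10(7.97065e+13) = 139.01 dB


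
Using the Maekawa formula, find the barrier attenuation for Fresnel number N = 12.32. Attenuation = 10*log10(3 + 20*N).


3 + 20*N = 3 + 20*12.32 = 249.4
Att = 10*log10(249.4) = 23.969 dB


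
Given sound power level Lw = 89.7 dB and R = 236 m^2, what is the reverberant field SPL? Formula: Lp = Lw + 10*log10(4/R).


4/R = 4/236 = 0.0169492
Lp = 89.7 + 10*log10(0.0169492) = 71.991 dB


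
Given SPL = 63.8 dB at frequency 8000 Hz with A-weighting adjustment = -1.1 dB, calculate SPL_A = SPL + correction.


A-weighting table: 8000 Hz -> -1.1 dB correction
SPL_A = SPL + correction = 63.8 + (-1.1) = 62.7 dBA


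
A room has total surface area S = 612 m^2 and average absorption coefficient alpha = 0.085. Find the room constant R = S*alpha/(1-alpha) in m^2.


R = 612 * 0.085 / (1 - 0.085) = 56.852 m^2


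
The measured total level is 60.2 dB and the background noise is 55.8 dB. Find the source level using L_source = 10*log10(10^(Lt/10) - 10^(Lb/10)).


10^(60.2/10) = 1.04713e+06
10^(55.8/10) = 380189
Difference = 1.04713e+06 - 380189 = 666941
L_source = 10*log10(666941) = 58.241 dB


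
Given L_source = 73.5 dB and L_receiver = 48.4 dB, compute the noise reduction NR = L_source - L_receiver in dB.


NR = L_source - L_receiver (difference between source and receiving room levels)
NR = 73.5 - 48.4 = 25.1 dB


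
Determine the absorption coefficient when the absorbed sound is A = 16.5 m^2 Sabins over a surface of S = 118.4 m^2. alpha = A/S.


Absorption coefficient = absorbed power / incident power
alpha = A / S = 16.5 / 118.4 = 0.13936


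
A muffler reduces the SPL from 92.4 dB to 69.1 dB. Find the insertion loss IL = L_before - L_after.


Insertion loss = SPL without muffler - SPL with muffler
IL = 92.4 - 69.1 = 23.3 dB


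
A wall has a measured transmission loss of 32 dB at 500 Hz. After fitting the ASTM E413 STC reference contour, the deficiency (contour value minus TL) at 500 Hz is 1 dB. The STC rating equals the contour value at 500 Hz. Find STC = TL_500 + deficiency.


By ASTM E413, STC = value of the fitted reference contour at 500 Hz.
Contour value at 500 Hz = TL_500 + deficiency = 32 + 1 = 33
STC = 33


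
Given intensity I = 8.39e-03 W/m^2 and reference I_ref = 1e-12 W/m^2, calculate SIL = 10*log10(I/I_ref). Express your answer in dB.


I / I_ref = 8.39e-03 / 1e-12 = 8.39e+09
SIL = 10 * log10(8.39e+09) = 99.238 dB


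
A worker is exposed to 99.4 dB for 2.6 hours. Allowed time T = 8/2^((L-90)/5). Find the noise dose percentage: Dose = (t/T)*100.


T_allowed = 8 / 2^((99.4 - 90)/5) = 2.17347 hr
Dose = 2.6 / 2.17347 * 100 = 119.62 %


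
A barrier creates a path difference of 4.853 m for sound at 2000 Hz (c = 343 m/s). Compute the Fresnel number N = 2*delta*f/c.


N = 2*delta*f/c = 2*delta/lambda, where lambda = c/f
lambda = 343 / 2000 = 0.1715 m
N = 2 * 4.853 / 0.1715 = 56.595


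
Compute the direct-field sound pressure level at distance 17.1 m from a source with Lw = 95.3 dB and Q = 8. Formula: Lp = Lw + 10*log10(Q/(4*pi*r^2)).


4*pi*r^2 = 4*pi*17.1^2 = 3674.53 m^2
Q / (4*pi*r^2) = 8 / 3674.53 = 0.00217715
Lp = 95.3 + 10*log10(0.00217715) = 68.679 dB


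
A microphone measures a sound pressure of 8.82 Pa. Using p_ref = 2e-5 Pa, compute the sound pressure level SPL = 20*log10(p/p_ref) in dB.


p / p_ref = 8.82 / 2e-5 = 441000
SPL = 20 * log10(441000) = 112.89 dB


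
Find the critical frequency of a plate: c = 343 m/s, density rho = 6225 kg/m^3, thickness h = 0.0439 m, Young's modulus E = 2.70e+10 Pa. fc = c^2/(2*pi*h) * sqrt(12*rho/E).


12*rho/E = 12*6225/2.70e+10 = 2.76667e-06
sqrt(12*rho/E) = sqrt(2.76667e-06) = 0.00166333
c^2/(2*pi*h) = 343^2/(2*pi*0.0439) = 426524
fc = 426524 * 0.00166333 = 709.45 Hz


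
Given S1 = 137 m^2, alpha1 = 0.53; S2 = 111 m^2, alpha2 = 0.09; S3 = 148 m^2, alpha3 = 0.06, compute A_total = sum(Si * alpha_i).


137 * 0.53 = 72.61
111 * 0.09 = 9.99
148 * 0.06 = 8.88
A_total = 72.61 + 9.99 + 8.88 = 91.48 m^2


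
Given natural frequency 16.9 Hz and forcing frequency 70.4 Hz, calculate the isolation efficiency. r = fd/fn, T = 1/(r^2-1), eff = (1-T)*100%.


r = 70.4 / 16.9 = 4.16568
r^2 - 1 = 4.16568^2 - 1 = 16.3529
T = 1/16.3529 = 0.0611512
Efficiency = (1 - 0.0611512)*100 = 93.885 %


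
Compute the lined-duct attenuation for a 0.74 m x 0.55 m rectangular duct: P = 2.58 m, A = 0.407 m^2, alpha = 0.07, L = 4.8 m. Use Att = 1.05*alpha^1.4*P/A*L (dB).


alpha^1.4 = 0.07^1.4 = 0.0241622
Attenuation rate = 1.05 * alpha^1.4 * P / A
= 1.05 * 0.0241622 * 2.58 / 0.407 = 0.160824 dB/m
Total Att = 0.160824 * 4.8 = 0.77196 dB


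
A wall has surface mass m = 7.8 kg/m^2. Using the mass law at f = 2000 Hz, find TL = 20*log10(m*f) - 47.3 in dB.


m * f = 7.8 * 2000 = 15600
20*log10(15600) = 83.8625 dB
TL = 83.8625 - 47.3 = 36.562 dB


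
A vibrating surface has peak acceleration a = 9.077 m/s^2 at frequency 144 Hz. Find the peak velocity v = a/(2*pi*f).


omega = 2*pi*f = 2*pi*144 = 904.779 rad/s
v = a / omega = 9.077 / 904.779 = 0.010032 m/s


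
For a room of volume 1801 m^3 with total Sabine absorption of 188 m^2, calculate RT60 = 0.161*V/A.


RT60 = 0.161 * 1801 / 188 = 1.5423 s


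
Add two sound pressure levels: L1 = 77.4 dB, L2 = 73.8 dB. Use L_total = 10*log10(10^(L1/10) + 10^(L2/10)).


10^(77.4/10) = 5.49541e+07
10^(73.8/10) = 2.39883e+07
Sum = 5.49541e+07 + 2.39883e+07 = 7.89424e+07
L_total = 10*log10(7.89424e+07) = 78.973 dB


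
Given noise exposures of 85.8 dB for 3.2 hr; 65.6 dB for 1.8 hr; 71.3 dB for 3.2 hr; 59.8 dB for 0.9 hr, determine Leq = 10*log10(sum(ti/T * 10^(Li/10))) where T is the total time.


T_total = 3.2 + 1.8 + 3.2 + 0.9 = 9.1 hr
(3.2/9.1) * 10^(85.8/10) = 1.33693e+08
(1.8/9.1) * 10^(65.6/10) = 718176
(3.2/9.1) * 10^(71.3/10) = 4.74361e+06
(0.9/9.1) * 10^(59.8/10) = 94449.8
Sum = 1.33693e+08 + 718176 + 4.74361e+06 + 94449.8 = 1.39249e+08
Leq = 10*log10(1.39249e+08) = 81.438 dB


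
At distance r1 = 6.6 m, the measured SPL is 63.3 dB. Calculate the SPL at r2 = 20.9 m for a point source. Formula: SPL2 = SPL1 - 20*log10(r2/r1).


r2/r1 = 20.9/6.6 = 3.16667
Correction = 20*log10(3.16667) = 10.0121 dB
SPL2 = 63.3 - 10.0121 = 53.288 dB


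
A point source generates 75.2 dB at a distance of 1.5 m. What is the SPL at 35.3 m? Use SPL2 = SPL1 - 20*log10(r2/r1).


r2/r1 = 35.3/1.5 = 23.5333
Correction = 20*log10(23.5333) = 27.4337 dB
SPL2 = 75.2 - 27.4337 = 47.766 dB


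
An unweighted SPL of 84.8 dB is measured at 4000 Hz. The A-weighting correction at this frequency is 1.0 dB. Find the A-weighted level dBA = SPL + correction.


A-weighting table: 4000 Hz -> 1.0 dB correction
SPL_A = SPL + correction = 84.8 + (1.0) = 85.8 dBA


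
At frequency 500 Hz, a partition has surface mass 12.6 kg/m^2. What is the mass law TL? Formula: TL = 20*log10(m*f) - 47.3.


m * f = 12.6 * 500 = 6300
20*log10(6300) = 75.9868 dB
TL = 75.9868 - 47.3 = 28.687 dB


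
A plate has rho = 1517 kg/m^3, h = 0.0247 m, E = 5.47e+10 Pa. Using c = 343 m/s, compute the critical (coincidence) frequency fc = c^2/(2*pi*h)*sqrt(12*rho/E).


12*rho/E = 12*1517/5.47e+10 = 3.32797e-07
sqrt(12*rho/E) = sqrt(3.32797e-07) = 0.000576886
c^2/(2*pi*h) = 343^2/(2*pi*0.0247) = 758074
fc = 758074 * 0.000576886 = 437.32 Hz


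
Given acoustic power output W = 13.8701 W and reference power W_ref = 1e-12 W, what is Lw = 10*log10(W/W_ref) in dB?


W / W_ref = 13.8701 / 1e-12 = 1.38701e+13
Lw = 10 * log10(1.38701e+13) = 131.42 dB


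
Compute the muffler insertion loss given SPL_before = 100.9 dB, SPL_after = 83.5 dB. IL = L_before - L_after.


Insertion loss = SPL without muffler - SPL with muffler
IL = 100.9 - 83.5 = 17.4 dB


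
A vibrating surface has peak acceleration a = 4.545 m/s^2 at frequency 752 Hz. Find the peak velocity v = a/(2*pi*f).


omega = 2*pi*f = 2*pi*752 = 4724.96 rad/s
v = a / omega = 4.545 / 4724.96 = 0.00096191 m/s


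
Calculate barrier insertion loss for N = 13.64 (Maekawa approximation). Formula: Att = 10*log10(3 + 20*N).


3 + 20*N = 3 + 20*13.64 = 275.8
Att = 10*log10(275.8) = 24.406 dB


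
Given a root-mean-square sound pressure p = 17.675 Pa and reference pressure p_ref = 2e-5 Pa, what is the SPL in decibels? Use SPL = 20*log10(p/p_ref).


p / p_ref = 17.675 / 2e-5 = 883750
SPL = 20 * log10(883750) = 118.93 dB


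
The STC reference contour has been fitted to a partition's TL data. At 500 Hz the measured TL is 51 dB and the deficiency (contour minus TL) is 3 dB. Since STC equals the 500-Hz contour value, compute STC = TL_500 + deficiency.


By ASTM E413, STC = value of the fitted reference contour at 500 Hz.
Contour value at 500 Hz = TL_500 + deficiency = 51 + 3 = 54
STC = 54


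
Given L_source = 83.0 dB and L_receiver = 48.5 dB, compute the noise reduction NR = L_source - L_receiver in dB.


NR = L_source - L_receiver (difference between source and receiving room levels)
NR = 83.0 - 48.5 = 34.5 dB


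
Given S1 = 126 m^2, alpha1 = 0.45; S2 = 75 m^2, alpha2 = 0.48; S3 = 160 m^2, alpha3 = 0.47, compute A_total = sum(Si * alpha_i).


126 * 0.45 = 56.7
75 * 0.48 = 36
160 * 0.47 = 75.2
A_total = 56.7 + 36 + 75.2 = 167.9 m^2


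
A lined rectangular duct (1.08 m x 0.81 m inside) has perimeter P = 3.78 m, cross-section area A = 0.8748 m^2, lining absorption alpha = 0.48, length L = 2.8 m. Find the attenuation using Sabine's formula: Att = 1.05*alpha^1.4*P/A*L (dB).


alpha^1.4 = 0.48^1.4 = 0.35788
Attenuation rate = 1.05 * alpha^1.4 * P / A
= 1.05 * 0.35788 * 3.78 / 0.8748 = 1.62371 dB/m
Total Att = 1.62371 * 2.8 = 4.5464 dB


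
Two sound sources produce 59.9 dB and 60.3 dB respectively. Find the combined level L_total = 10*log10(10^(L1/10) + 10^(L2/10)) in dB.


10^(59.9/10) = 977237
10^(60.3/10) = 1.07152e+06
Sum = 977237 + 1.07152e+06 = 2.04876e+06
L_total = 10*log10(2.04876e+06) = 63.115 dB


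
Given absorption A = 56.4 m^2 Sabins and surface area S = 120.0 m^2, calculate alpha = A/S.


Absorption coefficient = absorbed power / incident power
alpha = A / S = 56.4 / 120.0 = 0.47


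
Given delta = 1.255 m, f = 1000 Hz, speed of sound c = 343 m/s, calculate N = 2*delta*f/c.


N = 2*delta*f/c = 2*delta/lambda, where lambda = c/f
lambda = 343 / 1000 = 0.343 m
N = 2 * 1.255 / 0.343 = 7.3178


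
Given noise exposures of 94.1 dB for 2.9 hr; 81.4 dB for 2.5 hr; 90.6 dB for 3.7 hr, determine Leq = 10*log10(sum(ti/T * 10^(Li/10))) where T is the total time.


T_total = 2.9 + 2.5 + 3.7 = 9.1 hr
(2.9/9.1) * 10^(94.1/10) = 8.19137e+08
(2.5/9.1) * 10^(81.4/10) = 3.79226e+07
(3.7/9.1) * 10^(90.6/10) = 4.66832e+08
Sum = 8.19137e+08 + 3.79226e+07 + 4.66832e+08 = 1.32389e+09
Leq = 10*log10(1.32389e+09) = 91.219 dB


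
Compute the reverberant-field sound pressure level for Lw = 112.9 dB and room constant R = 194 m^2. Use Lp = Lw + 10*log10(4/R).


4/R = 4/194 = 0.0206186
Lp = 112.9 + 10*log10(0.0206186) = 96.043 dB


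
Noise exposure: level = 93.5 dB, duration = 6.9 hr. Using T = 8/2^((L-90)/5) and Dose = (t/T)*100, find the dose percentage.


T_allowed = 8 / 2^((93.5 - 90)/5) = 4.92458 hr
Dose = 6.9 / 4.92458 * 100 = 140.11 %


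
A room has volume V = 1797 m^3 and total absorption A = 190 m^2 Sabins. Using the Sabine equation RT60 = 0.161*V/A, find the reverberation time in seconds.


RT60 = 0.161 * 1797 / 190 = 1.5227 s


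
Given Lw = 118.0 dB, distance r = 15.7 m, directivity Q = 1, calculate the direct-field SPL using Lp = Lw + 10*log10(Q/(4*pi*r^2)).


4*pi*r^2 = 4*pi*15.7^2 = 3097.48 m^2
Q / (4*pi*r^2) = 1 / 3097.48 = 0.000322843
Lp = 118.0 + 10*log10(0.000322843) = 83.09 dB


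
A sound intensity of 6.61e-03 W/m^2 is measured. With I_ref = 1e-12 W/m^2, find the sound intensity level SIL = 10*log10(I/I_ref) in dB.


I / I_ref = 6.61e-03 / 1e-12 = 6.61e+09
SIL = 10 * log10(6.61e+09) = 98.202 dB


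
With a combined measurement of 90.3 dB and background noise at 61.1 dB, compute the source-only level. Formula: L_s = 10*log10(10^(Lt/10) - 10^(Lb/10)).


10^(90.3/10) = 1.07152e+09
10^(61.1/10) = 1.28825e+06
Difference = 1.07152e+09 - 1.28825e+06 = 1.07023e+09
L_source = 10*log10(1.07023e+09) = 90.295 dB


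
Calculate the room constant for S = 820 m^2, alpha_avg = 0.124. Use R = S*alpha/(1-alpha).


R = 820 * 0.124 / (1 - 0.124) = 116.07 m^2


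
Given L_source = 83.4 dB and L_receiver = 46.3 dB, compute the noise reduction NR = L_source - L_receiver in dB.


NR = L_source - L_receiver (difference between source and receiving room levels)
NR = 83.4 - 46.3 = 37.1 dB


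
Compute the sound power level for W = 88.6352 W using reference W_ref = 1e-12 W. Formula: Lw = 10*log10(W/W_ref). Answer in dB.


W / W_ref = 88.6352 / 1e-12 = 8.86352e+13
Lw = 10 * log10(8.86352e+13) = 139.48 dB


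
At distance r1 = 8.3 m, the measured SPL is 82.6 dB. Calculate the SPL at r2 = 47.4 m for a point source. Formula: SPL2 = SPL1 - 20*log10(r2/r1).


r2/r1 = 47.4/8.3 = 5.71084
Correction = 20*log10(5.71084) = 15.134 dB
SPL2 = 82.6 - 15.134 = 67.466 dB


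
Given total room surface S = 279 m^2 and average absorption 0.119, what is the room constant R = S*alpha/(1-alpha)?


R = 279 * 0.119 / (1 - 0.119) = 37.686 m^2


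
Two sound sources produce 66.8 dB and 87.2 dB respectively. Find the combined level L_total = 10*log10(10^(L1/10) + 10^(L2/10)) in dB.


10^(66.8/10) = 4.7863e+06
10^(87.2/10) = 5.24807e+08
Sum = 4.7863e+06 + 5.24807e+08 = 5.29593e+08
L_total = 10*log10(5.29593e+08) = 87.239 dB


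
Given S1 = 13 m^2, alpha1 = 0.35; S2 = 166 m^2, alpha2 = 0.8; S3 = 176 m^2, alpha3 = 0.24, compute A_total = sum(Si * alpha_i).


13 * 0.35 = 4.55
166 * 0.8 = 132.8
176 * 0.24 = 42.24
A_total = 4.55 + 132.8 + 42.24 = 179.59 m^2


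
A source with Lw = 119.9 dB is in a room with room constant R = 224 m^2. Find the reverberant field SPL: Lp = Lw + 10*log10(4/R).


4/R = 4/224 = 0.0178571
Lp = 119.9 + 10*log10(0.0178571) = 102.42 dB


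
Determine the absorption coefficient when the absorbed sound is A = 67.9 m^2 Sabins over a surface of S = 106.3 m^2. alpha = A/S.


Absorption coefficient = absorbed power / incident power
alpha = A / S = 67.9 / 106.3 = 0.63876


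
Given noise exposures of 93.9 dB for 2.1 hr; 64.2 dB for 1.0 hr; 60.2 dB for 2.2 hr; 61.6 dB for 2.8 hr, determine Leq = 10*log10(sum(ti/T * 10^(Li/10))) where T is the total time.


T_total = 2.1 + 1.0 + 2.2 + 2.8 = 8.1 hr
(2.1/8.1) * 10^(93.9/10) = 6.36406e+08
(1.0/8.1) * 10^(64.2/10) = 324724
(2.2/8.1) * 10^(60.2/10) = 284405
(2.8/8.1) * 10^(61.6/10) = 499658
Sum = 6.36406e+08 + 324724 + 284405 + 499658 = 6.37515e+08
Leq = 10*log10(6.37515e+08) = 88.045 dB


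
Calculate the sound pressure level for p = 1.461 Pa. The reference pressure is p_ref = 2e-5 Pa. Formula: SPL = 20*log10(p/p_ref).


p / p_ref = 1.461 / 2e-5 = 73050
SPL = 20 * log10(73050) = 97.272 dB


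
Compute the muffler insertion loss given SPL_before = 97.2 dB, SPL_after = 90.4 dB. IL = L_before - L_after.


Insertion loss = SPL without muffler - SPL with muffler
IL = 97.2 - 90.4 = 6.8 dB


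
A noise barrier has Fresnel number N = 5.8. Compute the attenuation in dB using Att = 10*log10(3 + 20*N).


3 + 20*N = 3 + 20*5.8 = 119
Att = 10*log10(119) = 20.755 dB


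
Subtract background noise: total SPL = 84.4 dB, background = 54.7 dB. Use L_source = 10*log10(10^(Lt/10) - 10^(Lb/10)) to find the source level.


10^(84.4/10) = 2.75423e+08
10^(54.7/10) = 295121
Difference = 2.75423e+08 - 295121 = 2.75128e+08
L_source = 10*log10(2.75128e+08) = 84.395 dB


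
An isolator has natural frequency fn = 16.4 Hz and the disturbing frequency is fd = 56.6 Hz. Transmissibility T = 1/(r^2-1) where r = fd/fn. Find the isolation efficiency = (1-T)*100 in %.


r = 56.6 / 16.4 = 3.45122
r^2 - 1 = 3.45122^2 - 1 = 10.9109
T = 1/10.9109 = 0.0916515
Efficiency = (1 - 0.0916515)*100 = 90.835 %


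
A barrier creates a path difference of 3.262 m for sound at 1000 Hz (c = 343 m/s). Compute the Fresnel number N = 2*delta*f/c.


N = 2*delta*f/c = 2*delta/lambda, where lambda = c/f
lambda = 343 / 1000 = 0.343 m
N = 2 * 3.262 / 0.343 = 19.02


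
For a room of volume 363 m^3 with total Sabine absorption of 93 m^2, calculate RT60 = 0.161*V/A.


RT60 = 0.161 * 363 / 93 = 0.62842 s


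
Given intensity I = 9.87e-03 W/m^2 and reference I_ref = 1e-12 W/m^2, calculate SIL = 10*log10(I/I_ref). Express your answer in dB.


I / I_ref = 9.87e-03 / 1e-12 = 9.87e+09
SIL = 10 * log10(9.87e+09) = 99.943 dB


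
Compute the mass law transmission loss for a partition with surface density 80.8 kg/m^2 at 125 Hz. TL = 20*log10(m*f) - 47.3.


m * f = 80.8 * 125 = 10100
20*log10(10100) = 80.0864 dB
TL = 80.0864 - 47.3 = 32.786 dB


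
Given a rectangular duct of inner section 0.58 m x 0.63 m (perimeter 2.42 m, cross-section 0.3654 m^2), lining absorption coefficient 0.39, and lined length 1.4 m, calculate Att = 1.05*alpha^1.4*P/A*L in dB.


alpha^1.4 = 0.39^1.4 = 0.267603
Attenuation rate = 1.05 * alpha^1.4 * P / A
= 1.05 * 0.267603 * 2.42 / 0.3654 = 1.86092 dB/m
Total Att = 1.86092 * 1.4 = 2.6053 dB


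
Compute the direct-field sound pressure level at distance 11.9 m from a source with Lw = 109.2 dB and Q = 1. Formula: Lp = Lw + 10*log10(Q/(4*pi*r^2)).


4*pi*r^2 = 4*pi*11.9^2 = 1779.52 m^2
Q / (4*pi*r^2) = 1 / 1779.52 = 0.000561949
Lp = 109.2 + 10*log10(0.000561949) = 76.697 dB


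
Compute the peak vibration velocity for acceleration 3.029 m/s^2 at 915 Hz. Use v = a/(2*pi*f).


omega = 2*pi*f = 2*pi*915 = 5749.11 rad/s
v = a / omega = 3.029 / 5749.11 = 0.00052686 m/s


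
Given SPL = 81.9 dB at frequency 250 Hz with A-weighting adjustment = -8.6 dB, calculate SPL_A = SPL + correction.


A-weighting table: 250 Hz -> -8.6 dB correction
SPL_A = SPL + correction = 81.9 + (-8.6) = 73.3 dBA


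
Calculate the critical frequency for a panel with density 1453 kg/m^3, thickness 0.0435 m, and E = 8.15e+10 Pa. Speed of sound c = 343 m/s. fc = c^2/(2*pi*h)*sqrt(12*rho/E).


12*rho/E = 12*1453/8.15e+10 = 2.13939e-07
sqrt(12*rho/E) = sqrt(2.13939e-07) = 0.000462535
c^2/(2*pi*h) = 343^2/(2*pi*0.0435) = 430446
fc = 430446 * 0.000462535 = 199.1 Hz


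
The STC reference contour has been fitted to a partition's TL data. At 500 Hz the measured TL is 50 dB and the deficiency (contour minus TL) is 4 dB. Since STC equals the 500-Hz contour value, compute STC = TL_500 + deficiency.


By ASTM E413, STC = value of the fitted reference contour at 500 Hz.
Contour value at 500 Hz = TL_500 + deficiency = 50 + 4 = 54
STC = 54


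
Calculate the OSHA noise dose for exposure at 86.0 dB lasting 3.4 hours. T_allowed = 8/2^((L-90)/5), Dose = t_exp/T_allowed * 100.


T_allowed = 8 / 2^((86.0 - 90)/5) = 13.9288 hr
Dose = 3.4 / 13.9288 * 100 = 24.41 %


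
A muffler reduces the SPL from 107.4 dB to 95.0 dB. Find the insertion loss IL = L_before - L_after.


Insertion loss = SPL without muffler - SPL with muffler
IL = 107.4 - 95.0 = 12.4 dB


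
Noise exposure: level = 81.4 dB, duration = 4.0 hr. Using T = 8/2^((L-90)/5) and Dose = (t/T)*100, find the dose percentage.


T_allowed = 8 / 2^((81.4 - 90)/5) = 26.3549 hr
Dose = 4.0 / 26.3549 * 100 = 15.177 %


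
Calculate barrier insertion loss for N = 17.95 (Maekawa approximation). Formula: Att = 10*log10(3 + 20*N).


3 + 20*N = 3 + 20*17.95 = 362
Att = 10*log10(362) = 25.587 dB


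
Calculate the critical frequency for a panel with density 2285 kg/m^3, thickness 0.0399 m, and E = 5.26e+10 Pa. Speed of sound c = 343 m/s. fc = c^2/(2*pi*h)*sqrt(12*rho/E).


12*rho/E = 12*2285/5.26e+10 = 5.21293e-07
sqrt(12*rho/E) = sqrt(5.21293e-07) = 0.000722006
c^2/(2*pi*h) = 343^2/(2*pi*0.0399) = 469284
fc = 469284 * 0.000722006 = 338.83 Hz


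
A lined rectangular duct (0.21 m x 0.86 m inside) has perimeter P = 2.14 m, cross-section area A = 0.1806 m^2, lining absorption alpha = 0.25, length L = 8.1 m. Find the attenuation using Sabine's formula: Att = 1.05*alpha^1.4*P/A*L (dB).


alpha^1.4 = 0.25^1.4 = 0.143587
Attenuation rate = 1.05 * alpha^1.4 * P / A
= 1.05 * 0.143587 * 2.14 / 0.1806 = 1.78649 dB/m
Total Att = 1.78649 * 8.1 = 14.471 dB


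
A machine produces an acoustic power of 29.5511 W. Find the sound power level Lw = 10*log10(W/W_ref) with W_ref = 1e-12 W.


W / W_ref = 29.5511 / 1e-12 = 2.95511e+13
Lw = 10 * log10(2.95511e+13) = 134.71 dB


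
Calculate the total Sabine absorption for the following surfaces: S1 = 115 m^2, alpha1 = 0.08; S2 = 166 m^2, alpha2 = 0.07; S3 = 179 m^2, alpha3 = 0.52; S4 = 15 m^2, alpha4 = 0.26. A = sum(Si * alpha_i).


115 * 0.08 = 9.2
166 * 0.07 = 11.62
179 * 0.52 = 93.08
15 * 0.26 = 3.9
A_total = 9.2 + 11.62 + 93.08 + 3.9 = 117.8 m^2


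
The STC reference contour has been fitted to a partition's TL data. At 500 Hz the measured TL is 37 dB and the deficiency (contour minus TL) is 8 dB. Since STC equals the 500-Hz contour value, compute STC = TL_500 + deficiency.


By ASTM E413, STC = value of the fitted reference contour at 500 Hz.
Contour value at 500 Hz = TL_500 + deficiency = 37 + 8 = 45
STC = 45


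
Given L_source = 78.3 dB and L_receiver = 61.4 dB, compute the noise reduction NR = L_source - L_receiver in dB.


NR = L_source - L_receiver (difference between source and receiving room levels)
NR = 78.3 - 61.4 = 16.9 dB


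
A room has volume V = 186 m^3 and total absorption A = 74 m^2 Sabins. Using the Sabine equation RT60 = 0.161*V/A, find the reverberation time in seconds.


RT60 = 0.161 * 186 / 74 = 0.40468 s


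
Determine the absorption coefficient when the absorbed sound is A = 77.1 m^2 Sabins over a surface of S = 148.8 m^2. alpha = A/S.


Absorption coefficient = absorbed power / incident power
alpha = A / S = 77.1 / 148.8 = 0.51815


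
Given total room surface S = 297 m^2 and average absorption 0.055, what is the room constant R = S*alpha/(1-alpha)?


R = 297 * 0.055 / (1 - 0.055) = 17.286 m^2


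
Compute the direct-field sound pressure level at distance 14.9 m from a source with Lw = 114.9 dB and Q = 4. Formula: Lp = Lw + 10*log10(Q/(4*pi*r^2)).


4*pi*r^2 = 4*pi*14.9^2 = 2789.86 m^2
Q / (4*pi*r^2) = 4 / 2789.86 = 0.00143376
Lp = 114.9 + 10*log10(0.00143376) = 86.465 dB


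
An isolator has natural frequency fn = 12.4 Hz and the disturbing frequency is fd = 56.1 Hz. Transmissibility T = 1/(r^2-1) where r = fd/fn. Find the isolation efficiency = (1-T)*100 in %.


r = 56.1 / 12.4 = 4.52419
r^2 - 1 = 4.52419^2 - 1 = 19.4683
T = 1/19.4683 = 0.0513656
Efficiency = (1 - 0.0513656)*100 = 94.863 %


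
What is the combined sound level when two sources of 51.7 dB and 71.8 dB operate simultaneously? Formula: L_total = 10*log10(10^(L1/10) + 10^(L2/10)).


10^(51.7/10) = 147911
10^(71.8/10) = 1.51356e+07
Sum = 147911 + 1.51356e+07 = 1.52835e+07
L_total = 10*log10(1.52835e+07) = 71.842 dB


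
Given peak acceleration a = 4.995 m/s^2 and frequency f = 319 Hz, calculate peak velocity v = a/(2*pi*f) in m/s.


omega = 2*pi*f = 2*pi*319 = 2004.34 rad/s
v = a / omega = 4.995 / 2004.34 = 0.0024921 m/s


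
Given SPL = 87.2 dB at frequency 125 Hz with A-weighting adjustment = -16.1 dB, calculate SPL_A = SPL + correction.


A-weighting table: 125 Hz -> -16.1 dB correction
SPL_A = SPL + correction = 87.2 + (-16.1) = 71.1 dBA


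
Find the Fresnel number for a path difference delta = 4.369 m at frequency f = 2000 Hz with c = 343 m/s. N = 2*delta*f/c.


N = 2*delta*f/c = 2*delta/lambda, where lambda = c/f
lambda = 343 / 2000 = 0.1715 m
N = 2 * 4.369 / 0.1715 = 50.95


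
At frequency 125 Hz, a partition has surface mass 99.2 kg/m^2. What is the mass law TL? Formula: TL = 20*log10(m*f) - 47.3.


m * f = 99.2 * 125 = 12400
20*log10(12400) = 81.8684 dB
TL = 81.8684 - 47.3 = 34.568 dB


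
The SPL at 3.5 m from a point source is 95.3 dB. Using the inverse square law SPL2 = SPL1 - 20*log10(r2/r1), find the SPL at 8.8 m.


r2/r1 = 8.8/3.5 = 2.51429
Correction = 20*log10(2.51429) = 8.00831 dB
SPL2 = 95.3 - 8.00831 = 87.292 dB


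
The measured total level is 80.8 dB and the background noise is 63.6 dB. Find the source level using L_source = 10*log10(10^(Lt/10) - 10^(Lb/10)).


10^(80.8/10) = 1.20226e+08
10^(63.6/10) = 2.29087e+06
Difference = 1.20226e+08 - 2.29087e+06 = 1.17935e+08
L_source = 10*log10(1.17935e+08) = 80.716 dB


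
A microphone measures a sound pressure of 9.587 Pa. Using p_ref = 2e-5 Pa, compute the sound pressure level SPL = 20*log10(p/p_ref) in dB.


p / p_ref = 9.587 / 2e-5 = 479350
SPL = 20 * log10(479350) = 113.61 dB


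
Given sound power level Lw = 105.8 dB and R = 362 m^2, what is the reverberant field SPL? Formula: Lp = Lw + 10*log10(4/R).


4/R = 4/362 = 0.0110497
Lp = 105.8 + 10*log10(0.0110497) = 86.234 dB


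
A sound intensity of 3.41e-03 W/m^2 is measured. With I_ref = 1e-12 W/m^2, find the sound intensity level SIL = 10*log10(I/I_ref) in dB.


I / I_ref = 3.41e-03 / 1e-12 = 3.41e+09
SIL = 10 * log10(3.41e+09) = 95.328 dB


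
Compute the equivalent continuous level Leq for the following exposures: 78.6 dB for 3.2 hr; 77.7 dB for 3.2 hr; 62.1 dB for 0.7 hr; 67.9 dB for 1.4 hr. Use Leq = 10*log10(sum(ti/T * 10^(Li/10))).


T_total = 3.2 + 3.2 + 0.7 + 1.4 = 8.5 hr
(3.2/8.5) * 10^(78.6/10) = 2.72729e+07
(3.2/8.5) * 10^(77.7/10) = 2.21682e+07
(0.7/8.5) * 10^(62.1/10) = 133561
(1.4/8.5) * 10^(67.9/10) = 1.01557e+06
Sum = 2.72729e+07 + 2.21682e+07 + 133561 + 1.01557e+06 = 5.05902e+07
Leq = 10*log10(5.05902e+07) = 77.041 dB


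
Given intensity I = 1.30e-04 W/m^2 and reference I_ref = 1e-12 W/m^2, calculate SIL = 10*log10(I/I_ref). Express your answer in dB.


I / I_ref = 1.30e-04 / 1e-12 = 1.3e+08
SIL = 10 * log10(1.3e+08) = 81.139 dB


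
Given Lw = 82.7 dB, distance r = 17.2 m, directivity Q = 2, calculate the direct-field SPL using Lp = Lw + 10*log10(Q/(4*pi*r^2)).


4*pi*r^2 = 4*pi*17.2^2 = 3717.64 m^2
Q / (4*pi*r^2) = 2 / 3717.64 = 0.000537976
Lp = 82.7 + 10*log10(0.000537976) = 50.008 dB


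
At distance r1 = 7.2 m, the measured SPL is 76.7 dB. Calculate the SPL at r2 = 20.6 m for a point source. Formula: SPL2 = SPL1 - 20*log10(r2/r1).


r2/r1 = 20.6/7.2 = 2.86111
Correction = 20*log10(2.86111) = 9.13069 dB
SPL2 = 76.7 - 9.13069 = 67.569 dB


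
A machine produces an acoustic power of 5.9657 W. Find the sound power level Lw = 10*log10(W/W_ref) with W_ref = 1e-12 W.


W / W_ref = 5.9657 / 1e-12 = 5.9657e+12
Lw = 10 * log10(5.9657e+12) = 127.76 dB


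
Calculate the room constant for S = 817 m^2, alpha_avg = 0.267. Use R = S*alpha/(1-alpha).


R = 817 * 0.267 / (1 - 0.267) = 297.6 m^2


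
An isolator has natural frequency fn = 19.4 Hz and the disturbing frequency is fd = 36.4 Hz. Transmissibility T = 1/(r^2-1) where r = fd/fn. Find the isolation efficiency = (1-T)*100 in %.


r = 36.4 / 19.4 = 1.87629
r^2 - 1 = 1.87629^2 - 1 = 2.52046
T = 1/2.52046 = 0.396753
Efficiency = (1 - 0.396753)*100 = 60.325 %


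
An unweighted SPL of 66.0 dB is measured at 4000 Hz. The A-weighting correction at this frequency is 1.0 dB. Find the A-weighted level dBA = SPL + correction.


A-weighting table: 4000 Hz -> 1.0 dB correction
SPL_A = SPL + correction = 66.0 + (1.0) = 67 dBA


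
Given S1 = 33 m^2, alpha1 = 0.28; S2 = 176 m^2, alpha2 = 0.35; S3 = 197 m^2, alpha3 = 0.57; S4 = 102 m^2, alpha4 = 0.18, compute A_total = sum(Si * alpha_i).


33 * 0.28 = 9.24
176 * 0.35 = 61.6
197 * 0.57 = 112.29
102 * 0.18 = 18.36
A_total = 9.24 + 61.6 + 112.29 + 18.36 = 201.49 m^2
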